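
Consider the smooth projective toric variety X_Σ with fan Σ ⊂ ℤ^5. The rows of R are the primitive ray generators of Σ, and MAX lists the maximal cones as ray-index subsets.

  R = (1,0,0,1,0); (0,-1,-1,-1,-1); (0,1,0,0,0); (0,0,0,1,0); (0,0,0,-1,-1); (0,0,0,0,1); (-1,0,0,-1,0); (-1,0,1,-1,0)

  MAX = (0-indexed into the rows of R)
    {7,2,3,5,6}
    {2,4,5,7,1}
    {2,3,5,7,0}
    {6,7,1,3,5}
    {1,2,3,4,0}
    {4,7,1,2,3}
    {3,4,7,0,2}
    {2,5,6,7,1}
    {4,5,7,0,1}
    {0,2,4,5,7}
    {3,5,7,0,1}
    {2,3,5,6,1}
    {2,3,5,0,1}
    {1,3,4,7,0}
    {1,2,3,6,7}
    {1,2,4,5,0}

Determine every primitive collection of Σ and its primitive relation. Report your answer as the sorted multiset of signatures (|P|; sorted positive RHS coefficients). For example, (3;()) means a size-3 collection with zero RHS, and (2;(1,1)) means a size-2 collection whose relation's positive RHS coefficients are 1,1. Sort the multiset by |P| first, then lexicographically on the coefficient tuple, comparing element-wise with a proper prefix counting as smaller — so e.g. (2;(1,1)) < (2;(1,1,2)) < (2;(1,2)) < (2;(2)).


Σ has 5 primitive collections:

  P={0,6}:  v_{0} + v_{6} = 0 ; sig = (2;())
  P={4,6}:  v_{4} + v_{6} = v_{1} + v_{2} + v_{7} ; sig = (2;(1,1,1))
  P={3,4,5}:  v_{3} + v_{4} + v_{5} = 0 ; sig = (3;())
  P={0,1,2,7}:  v_{0} + v_{1} + v_{2} + v_{7} = v_{4} ; sig = (4;(1))
  P={1,2,3,5,7}:  v_{1} + v_{2} + v_{3} + v_{5} + v_{7} = v_{6} ; sig = (5;(1))

so the primitive-relation signature multiset is
    (2;())
    (2;(1,1,1))
    (3;())
    (4;(1))
    (5;(1))


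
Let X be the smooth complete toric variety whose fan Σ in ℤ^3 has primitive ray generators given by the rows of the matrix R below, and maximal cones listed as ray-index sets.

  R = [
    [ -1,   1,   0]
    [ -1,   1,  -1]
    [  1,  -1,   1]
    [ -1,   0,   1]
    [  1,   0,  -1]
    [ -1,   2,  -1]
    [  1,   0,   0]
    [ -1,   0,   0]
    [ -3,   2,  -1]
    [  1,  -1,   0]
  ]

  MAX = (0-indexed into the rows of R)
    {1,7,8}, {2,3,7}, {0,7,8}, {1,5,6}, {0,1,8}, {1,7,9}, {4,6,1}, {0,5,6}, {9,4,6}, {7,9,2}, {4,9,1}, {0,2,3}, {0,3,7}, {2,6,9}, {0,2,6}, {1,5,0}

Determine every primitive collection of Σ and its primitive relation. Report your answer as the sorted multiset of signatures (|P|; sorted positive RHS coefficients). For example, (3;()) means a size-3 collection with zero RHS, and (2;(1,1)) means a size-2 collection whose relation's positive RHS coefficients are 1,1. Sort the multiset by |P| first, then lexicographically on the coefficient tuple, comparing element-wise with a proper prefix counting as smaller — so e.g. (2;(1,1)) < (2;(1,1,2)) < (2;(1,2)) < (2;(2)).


|primitive collections| = 25. Relations:

  P={0,9}:  v_{0} + v_{9} = 0  ⇒ sig = (2;())
  P={1,2}:  v_{1} + v_{2} = 0  ⇒ sig = (2;())
  P={3,4}:  v_{3} + v_{4} = 0  ⇒ sig = (2;())
  P={6,7}:  v_{6} + v_{7} = 0  ⇒ sig = (2;())
  P={0,4}:  v_{0} + v_{4} = v_{1} + v_{6}  ⇒ sig = (2;(1,1))
  P={1,3}:  v_{1} + v_{3} = v_{0} + v_{7}  ⇒ sig = (2;(1,1))
  P={2,4}:  v_{2} + v_{4} = v_{6} + v_{9}  ⇒ sig = (2;(1,1))
  P={2,5}:  v_{2} + v_{5} = v_{0} + v_{6}  ⇒ sig = (2;(1,1))
  P={2,8}:  v_{2} + v_{8} = v_{0} + v_{7}  ⇒ sig = (2;(1,1))
  P={3,6}:  v_{3} + v_{6} = v_{0} + v_{2}  ⇒ sig = (2;(1,1))
  P={3,9}:  v_{3} + v_{9} = v_{2} + v_{7}  ⇒ sig = (2;(1,1))
  P={4,7}:  v_{4} + v_{7} = v_{1} + v_{9}  ⇒ sig = (2;(1,1))
  P={5,7}:  v_{5} + v_{7} = v_{0} + v_{1}  ⇒ sig = (2;(1,1))
  P={5,9}:  v_{5} + v_{9} = v_{1} + v_{6}  ⇒ sig = (2;(1,1))
  P={6,8}:  v_{6} + v_{8} = v_{0} + v_{1}  ⇒ sig = (2;(1,1))
  P={8,9}:  v_{8} + v_{9} = v_{1} + v_{7}  ⇒ sig = (2;(1,1))
  P={3,5}:  v_{3} + v_{5} = 2·v_{0}  ⇒ sig = (2;(2))
  P={4,8}:  v_{4} + v_{8} = 2·v_{1}  ⇒ sig = (2;(2))
  P={3,8}:  v_{3} + v_{8} = 2·v_{0} + 2·v_{7}  ⇒ sig = (2;(2,2))
  P={4,5}:  v_{4} + v_{5} = 2·v_{1} + 2·v_{6}  ⇒ sig = (2;(2,2))
  P={5,8}:  v_{5} + v_{8} = 2·v_{0} + 2·v_{1}  ⇒ sig = (2;(2,2))
  P={0,1,6}:  v_{0} + v_{1} + v_{6} = v_{5}  ⇒ sig = (3;(1))
  P={0,1,7}:  v_{0} + v_{1} + v_{7} = v_{8}  ⇒ sig = (3;(1))
  P={0,2,7}:  v_{0} + v_{2} + v_{7} = v_{3}  ⇒ sig = (3;(1))
  P={1,6,9}:  v_{1} + v_{6} + v_{9} = v_{4}  ⇒ sig = (3;(1))

Signatures (|P|; sorted positive RHS coefficients), sorted:
    |P|=2: 21 collections, coeffs (), (), (), (), (1,1), (1,1), (1,1), (1,1), (1,1), (1,1), (1,1), (1,1), (1,1), (1,1), (1,1), (1,1), (2), (2), (2,2), (2,2), (2,2)
    |P|=3: 4 collections, coeffs (1), (1), (1), (1)


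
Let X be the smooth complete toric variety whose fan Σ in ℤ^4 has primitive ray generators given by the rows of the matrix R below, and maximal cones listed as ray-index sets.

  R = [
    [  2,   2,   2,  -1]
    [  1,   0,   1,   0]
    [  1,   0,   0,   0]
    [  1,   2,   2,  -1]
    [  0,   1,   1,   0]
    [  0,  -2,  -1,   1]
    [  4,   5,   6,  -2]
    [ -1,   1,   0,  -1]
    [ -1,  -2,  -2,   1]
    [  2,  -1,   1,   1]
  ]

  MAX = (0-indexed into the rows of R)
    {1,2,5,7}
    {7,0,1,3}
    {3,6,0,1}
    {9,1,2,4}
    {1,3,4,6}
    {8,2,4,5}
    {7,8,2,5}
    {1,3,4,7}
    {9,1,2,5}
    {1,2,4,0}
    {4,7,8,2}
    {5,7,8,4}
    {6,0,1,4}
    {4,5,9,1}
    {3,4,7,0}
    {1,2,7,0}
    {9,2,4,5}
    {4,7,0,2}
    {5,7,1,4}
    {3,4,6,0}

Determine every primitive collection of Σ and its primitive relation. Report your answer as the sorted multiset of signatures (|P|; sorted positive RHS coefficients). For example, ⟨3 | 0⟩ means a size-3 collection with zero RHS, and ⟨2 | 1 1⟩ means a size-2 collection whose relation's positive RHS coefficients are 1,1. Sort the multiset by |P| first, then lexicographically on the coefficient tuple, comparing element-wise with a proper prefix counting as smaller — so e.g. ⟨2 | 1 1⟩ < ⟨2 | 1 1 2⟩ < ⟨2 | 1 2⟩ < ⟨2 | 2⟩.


20 collections generate NE(X_Σ); each relation:

  {3,8}:  v_{3} + v_{8} = 0  →  sig = ⟨2 | 0⟩
  {0,8}:  v_{0} + v_{8} = v_{2}  →  sig = ⟨2 | 1⟩
  {1,8}:  v_{1} + v_{8} = v_{5}  →  sig = ⟨2 | 1⟩
  {2,3}:  v_{2} + v_{3} = v_{0}  →  sig = ⟨2 | 1⟩
  {3,5}:  v_{3} + v_{5} = v_{1}  →  sig = ⟨2 | 1⟩
  {7,9}:  v_{7} + v_{9} = v_{1}  →  sig = ⟨2 | 1⟩
  {0,5}:  v_{0} + v_{5} = v_{1} + v_{2}  →  sig = ⟨2 | 1 1⟩
  {6,8}:  v_{6} + v_{8} = v_{0} + v_{1} + v_{4}  →  sig = ⟨2 | 1 1 1⟩
  {2,6}:  v_{2} + v_{6} = 2·v_{0} + v_{1} + v_{4}  →  sig = ⟨2 | 1 1 2⟩
  {3,9}:  v_{3} + v_{9} = 2·v_{1} + v_{2} + v_{4}  →  sig = ⟨2 | 1 1 2⟩
  {5,6}:  v_{5} + v_{6} = v_{0} + 2·v_{1} + v_{4}  →  sig = ⟨2 | 1 1 2⟩
  {8,9}:  v_{8} + v_{9} = v_{2} + v_{4} + 2·v_{5}  →  sig = ⟨2 | 1 1 2⟩
  {6,9}:  v_{6} + v_{9} = v_{0} + 3·v_{1} + v_{2} + 2·v_{4}  →  sig = ⟨2 | 1 1 2 3⟩
  {0,9}:  v_{0} + v_{9} = 2·v_{1} + 2·v_{2} + v_{4}  →  sig = ⟨2 | 1 2 2⟩
  {6,7}:  v_{6} + v_{7} = 3·v_{3}  →  sig = ⟨2 | 3⟩
  {2,4,5,7}:  v_{2} + v_{4} + v_{5} + v_{7} = 0  →  sig = ⟨4 | 0⟩
  {0,1,3,4}:  v_{0} + v_{1} + v_{3} + v_{4} = v_{6}  →  sig = ⟨4 | 1⟩
  {1,2,4,5}:  v_{1} + v_{2} + v_{4} + v_{5} = v_{9}  →  sig = ⟨4 | 1⟩
  {1,2,4,7}:  v_{1} + v_{2} + v_{4} + v_{7} = v_{3}  →  sig = ⟨4 | 1⟩
  {0,1,4,7}:  v_{0} + v_{1} + v_{4} + v_{7} = 2·v_{3}  →  sig = ⟨4 | 2⟩

Hence PRS(X_Σ) =
[⟨2 | 0⟩, ⟨2 | 1⟩, ⟨2 | 1⟩, ⟨2 | 1⟩, ⟨2 | 1⟩, ⟨2 | 1⟩, ⟨2 | 1 1⟩, ⟨2 | 1 1 1⟩, ⟨2 | 1 1 2⟩, ⟨2 | 1 1 2⟩, ⟨2 | 1 1 2⟩, ⟨2 | 1 1 2⟩, ⟨2 | 1 1 2 3⟩, ⟨2 | 1 2 2⟩, ⟨2 | 3⟩, ⟨4 | 0⟩, ⟨4 | 1⟩, ⟨4 | 1⟩, ⟨4 | 1⟩, ⟨4 | 2⟩]


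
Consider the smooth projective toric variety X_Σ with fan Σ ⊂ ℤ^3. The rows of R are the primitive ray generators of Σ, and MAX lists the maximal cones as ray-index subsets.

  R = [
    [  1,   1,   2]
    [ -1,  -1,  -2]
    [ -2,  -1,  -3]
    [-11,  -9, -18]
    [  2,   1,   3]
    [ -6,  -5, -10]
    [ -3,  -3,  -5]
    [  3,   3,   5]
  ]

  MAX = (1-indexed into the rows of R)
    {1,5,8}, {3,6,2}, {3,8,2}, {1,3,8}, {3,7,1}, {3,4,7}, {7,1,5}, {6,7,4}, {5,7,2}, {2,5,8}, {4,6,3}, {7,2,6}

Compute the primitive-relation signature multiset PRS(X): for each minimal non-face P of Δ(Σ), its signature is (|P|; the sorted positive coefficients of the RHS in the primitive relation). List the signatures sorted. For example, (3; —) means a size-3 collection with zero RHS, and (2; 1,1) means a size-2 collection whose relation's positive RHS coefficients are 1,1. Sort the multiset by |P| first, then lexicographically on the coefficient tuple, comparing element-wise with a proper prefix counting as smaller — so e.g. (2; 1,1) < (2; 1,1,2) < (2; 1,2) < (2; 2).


Primitive collections (12):

  P = {1,2}:  v_{1} + v_{2} = 0  ⇒ sig = (2; —)
  P = {3,5}:  v_{3} + v_{5} = 0  ⇒ sig = (2; —)
  P = {7,8}:  v_{7} + v_{8} = 0  ⇒ sig = (2; —)
  P = {1,6}:  v_{1} + v_{6} = v_{3} + v_{7}  ⇒ sig = (2; 1,1)
  P = {4,5}:  v_{4} + v_{5} = v_{6} + v_{7}  ⇒ sig = (2; 1,1)
  P = {4,8}:  v_{4} + v_{8} = v_{3} + v_{6}  ⇒ sig = (2; 1,1)
  P = {5,6}:  v_{5} + v_{6} = v_{2} + v_{7}  ⇒ sig = (2; 1,1)
  P = {6,8}:  v_{6} + v_{8} = v_{2} + v_{3}  ⇒ sig = (2; 1,1)
  P = {2,4}:  v_{2} + v_{4} = 2·v_{6}  ⇒ sig = (2; 2)
  P = {1,4}:  v_{1} + v_{4} = 2·v_{3} + 2·v_{7}  ⇒ sig = (2; 2,2)
  P = {2,3,7}:  v_{2} + v_{3} + v_{7} = v_{6}  ⇒ sig = (3; 1)
  P = {3,6,7}:  v_{3} + v_{6} + v_{7} = v_{4}  ⇒ sig = (3; 1)

Hence PRS(X_Σ) =
{ (2; —) ×3,  (2; 1,1) ×5,  (2; 2),  (2; 2,2),  (3; 1) ×2 }


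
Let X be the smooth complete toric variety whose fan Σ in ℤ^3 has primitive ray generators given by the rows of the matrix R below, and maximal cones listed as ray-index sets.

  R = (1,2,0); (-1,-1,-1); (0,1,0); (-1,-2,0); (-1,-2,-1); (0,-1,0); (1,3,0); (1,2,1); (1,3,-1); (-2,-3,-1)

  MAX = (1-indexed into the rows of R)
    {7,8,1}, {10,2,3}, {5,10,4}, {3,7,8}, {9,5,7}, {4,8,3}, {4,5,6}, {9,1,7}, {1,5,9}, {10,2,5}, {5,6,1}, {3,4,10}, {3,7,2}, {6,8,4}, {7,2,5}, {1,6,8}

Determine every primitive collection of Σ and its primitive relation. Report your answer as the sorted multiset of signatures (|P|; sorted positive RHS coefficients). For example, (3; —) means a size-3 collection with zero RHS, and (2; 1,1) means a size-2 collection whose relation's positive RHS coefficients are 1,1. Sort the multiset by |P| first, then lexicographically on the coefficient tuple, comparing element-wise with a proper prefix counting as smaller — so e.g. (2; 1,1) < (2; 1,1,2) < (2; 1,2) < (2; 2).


22 minimal non-faces of Δ(Σ) (on 10 rays):

  P={1,4}:  v_{1} + v_{4} = 0 — sig = (2; —)
  P={3,6}:  v_{3} + v_{6} = 0 — sig = (2; —)
  P={5,8}:  v_{5} + v_{8} = 0 — sig = (2; —)
  P={1,3}:  v_{1} + v_{3} = v_{7} — sig = (2; 1)
  P={1,10}:  v_{1} + v_{10} = v_{2} — sig = (2; 1)
  P={2,4}:  v_{2} + v_{4} = v_{10} — sig = (2; 1)
  P={2,6}:  v_{2} + v_{6} = v_{5} — sig = (2; 1)
  P={2,8}:  v_{2} + v_{8} = v_{3} — sig = (2; 1)
  P={3,5}:  v_{3} + v_{5} = v_{2} — sig = (2; 1)
  P={4,7}:  v_{4} + v_{7} = v_{3} — sig = (2; 1)
  P={6,7}:  v_{6} + v_{7} = v_{1} — sig = (2; 1)
  P={1,2}:  v_{1} + v_{2} = v_{5} + v_{7} — sig = (2; 1,1)
  P={4,9}:  v_{4} + v_{9} = v_{5} + v_{7} — sig = (2; 1,1)
  P={6,10}:  v_{6} + v_{10} = v_{4} + v_{5} — sig = (2; 1,1)
  P={7,10}:  v_{7} + v_{10} = v_{2} + v_{3} — sig = (2; 1,1)
  P={8,9}:  v_{8} + v_{9} = v_{1} + v_{7} — sig = (2; 1,1)
  P={8,10}:  v_{8} + v_{10} = v_{3} + v_{4} — sig = (2; 1,1)
  P={9,10}:  v_{9} + v_{10} = v_{2} + v_{5} + v_{7} — sig = (2; 1,1,1)
  P={3,9}:  v_{3} + v_{9} = v_{5} + 2·v_{7} — sig = (2; 1,2)
  P={6,9}:  v_{6} + v_{9} = 2·v_{1} + v_{5} — sig = (2; 1,2)
  P={2,9}:  v_{2} + v_{9} = 2·v_{5} + 2·v_{7} — sig = (2; 2,2)
  P={1,5,7}:  v_{1} + v_{5} + v_{7} = v_{9} — sig = (3; 1)

so the primitive-relation signature multiset is
[(2; —), (2; —), (2; —), (2; 1), (2; 1), (2; 1), (2; 1), (2; 1), (2; 1), (2; 1), (2; 1), (2; 1,1), (2; 1,1), (2; 1,1), (2; 1,1), (2; 1,1), (2; 1,1), (2; 1,1,1), (2; 1,2), (2; 1,2), (2; 2,2), (3; 1)]


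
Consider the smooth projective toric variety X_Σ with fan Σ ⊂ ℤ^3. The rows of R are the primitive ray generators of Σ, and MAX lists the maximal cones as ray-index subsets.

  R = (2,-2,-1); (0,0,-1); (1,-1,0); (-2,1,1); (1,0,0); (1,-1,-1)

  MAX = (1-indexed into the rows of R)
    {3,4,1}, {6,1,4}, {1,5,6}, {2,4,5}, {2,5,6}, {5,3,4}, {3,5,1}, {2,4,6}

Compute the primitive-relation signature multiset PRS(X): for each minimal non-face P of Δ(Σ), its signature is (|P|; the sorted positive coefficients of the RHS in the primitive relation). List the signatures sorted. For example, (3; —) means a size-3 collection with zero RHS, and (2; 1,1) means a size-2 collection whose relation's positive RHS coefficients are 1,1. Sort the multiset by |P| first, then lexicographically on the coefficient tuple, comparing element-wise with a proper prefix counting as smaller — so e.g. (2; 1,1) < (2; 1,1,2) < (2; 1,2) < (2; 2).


Δ(Σ) — 6 vertices, 5 min non-faces:

  P = {2,3}:  v_{2} + v_{3} = v_{6}  ⇒ sig = (2; 1)
  P = {3,6}:  v_{3} + v_{6} = v_{1}  ⇒ sig = (2; 1)
  P = {1,2}:  v_{1} + v_{2} = 2·v_{6}  ⇒ sig = (2; 2)
  P = {4,5,6}:  v_{4} + v_{5} + v_{6} = 0  ⇒ sig = (3; —)
  P = {1,4,5}:  v_{1} + v_{4} + v_{5} = v_{3}  ⇒ sig = (3; 1)

so the primitive-relation signature multiset is
    (2; 1)
    (2; 1)
    (2; 2)
    (3; —)
    (3; 1)


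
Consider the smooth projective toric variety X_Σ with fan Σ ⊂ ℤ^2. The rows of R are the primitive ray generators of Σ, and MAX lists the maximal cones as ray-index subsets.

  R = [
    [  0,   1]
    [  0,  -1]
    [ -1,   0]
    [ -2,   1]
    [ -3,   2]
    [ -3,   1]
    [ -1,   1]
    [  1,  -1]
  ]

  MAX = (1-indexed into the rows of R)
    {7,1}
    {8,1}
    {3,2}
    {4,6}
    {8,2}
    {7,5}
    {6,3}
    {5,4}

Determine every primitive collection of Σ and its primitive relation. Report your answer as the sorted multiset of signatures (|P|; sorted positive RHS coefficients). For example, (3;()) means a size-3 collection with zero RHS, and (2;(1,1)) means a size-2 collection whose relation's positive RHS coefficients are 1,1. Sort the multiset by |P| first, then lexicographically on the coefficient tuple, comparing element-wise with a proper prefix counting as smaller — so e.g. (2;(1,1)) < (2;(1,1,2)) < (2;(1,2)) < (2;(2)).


The 20 primitive collections of Σ (r=8, n=2):

  P={1,2}:  v_{1} + v_{2} = 0  ⟹  sig = (2;())
  P={7,8}:  v_{7} + v_{8} = 0  ⟹  sig = (2;())
  P={1,3}:  v_{1} + v_{3} = v_{7}  ⟹  sig = (2;(1))
  P={1,6}:  v_{1} + v_{6} = v_{5}  ⟹  sig = (2;(1))
  P={2,5}:  v_{2} + v_{5} = v_{6}  ⟹  sig = (2;(1))
  P={2,7}:  v_{2} + v_{7} = v_{3}  ⟹  sig = (2;(1))
  P={3,4}:  v_{3} + v_{4} = v_{6}  ⟹  sig = (2;(1))
  P={3,7}:  v_{3} + v_{7} = v_{4}  ⟹  sig = (2;(1))
  P={3,8}:  v_{3} + v_{8} = v_{2}  ⟹  sig = (2;(1))
  P={4,7}:  v_{4} + v_{7} = v_{5}  ⟹  sig = (2;(1))
  P={4,8}:  v_{4} + v_{8} = v_{3}  ⟹  sig = (2;(1))
  P={5,8}:  v_{5} + v_{8} = v_{4}  ⟹  sig = (2;(1))
  P={1,4}:  v_{1} + v_{4} = 2·v_{7}  ⟹  sig = (2;(2))
  P={2,4}:  v_{2} + v_{4} = 2·v_{3}  ⟹  sig = (2;(2))
  P={3,5}:  v_{3} + v_{5} = 2·v_{4}  ⟹  sig = (2;(2))
  P={6,7}:  v_{6} + v_{7} = 2·v_{4}  ⟹  sig = (2;(2))
  P={6,8}:  v_{6} + v_{8} = 2·v_{3}  ⟹  sig = (2;(2))
  P={1,5}:  v_{1} + v_{5} = 3·v_{7}  ⟹  sig = (2;(3))
  P={2,6}:  v_{2} + v_{6} = 3·v_{3}  ⟹  sig = (2;(3))
  P={5,6}:  v_{5} + v_{6} = 3·v_{4}  ⟹  sig = (2;(3))

Hence PRS(X_Σ) =
    (2;())
    (2;())
    (2;(1))
    (2;(1))
    (2;(1))
    (2;(1))
    (2;(1))
    (2;(1))
    (2;(1))
    (2;(1))
    (2;(1))
    (2;(1))
    (2;(2))
    (2;(2))
    (2;(2))
    (2;(2))
    (2;(2))
    (2;(3))
    (2;(3))
    (2;(3))


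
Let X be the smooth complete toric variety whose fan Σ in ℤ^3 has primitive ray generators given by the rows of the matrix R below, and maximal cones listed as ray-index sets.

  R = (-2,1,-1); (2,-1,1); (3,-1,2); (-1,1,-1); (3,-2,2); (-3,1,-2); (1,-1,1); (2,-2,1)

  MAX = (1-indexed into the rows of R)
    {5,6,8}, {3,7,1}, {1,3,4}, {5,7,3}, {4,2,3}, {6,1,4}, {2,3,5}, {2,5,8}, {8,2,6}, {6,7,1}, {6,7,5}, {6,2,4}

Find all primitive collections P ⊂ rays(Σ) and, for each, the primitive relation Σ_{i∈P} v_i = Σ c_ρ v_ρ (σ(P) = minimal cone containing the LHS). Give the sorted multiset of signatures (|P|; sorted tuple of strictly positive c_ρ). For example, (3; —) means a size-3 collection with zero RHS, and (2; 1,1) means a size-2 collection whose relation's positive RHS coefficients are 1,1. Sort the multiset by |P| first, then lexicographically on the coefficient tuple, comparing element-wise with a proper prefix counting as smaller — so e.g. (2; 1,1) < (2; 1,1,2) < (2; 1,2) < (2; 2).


11 minimal non-faces of Δ(Σ) (on 8 rays):

  {1,2}:  v_{1} + v_{2} = 0 — sig = (2; —)
  {3,6}:  v_{3} + v_{6} = 0 — sig = (2; —)
  {4,7}:  v_{4} + v_{7} = 0 — sig = (2; —)
  {1,5}:  v_{1} + v_{5} = v_{7} — sig = (2; 1)
  {2,7}:  v_{2} + v_{7} = v_{5} — sig = (2; 1)
  {4,5}:  v_{4} + v_{5} = v_{2} — sig = (2; 1)
  {1,8}:  v_{1} + v_{8} = v_{5} + v_{6} — sig = (2; 1,1)
  {3,8}:  v_{3} + v_{8} = v_{2} + v_{5} — sig = (2; 1,1)
  {4,8}:  v_{4} + v_{8} = 2·v_{2} + v_{6} — sig = (2; 1,2)
  {7,8}:  v_{7} + v_{8} = 2·v_{5} + v_{6} — sig = (2; 1,2)
  {2,5,6}:  v_{2} + v_{5} + v_{6} = v_{8} — sig = (3; 1)

Hence PRS(X_Σ) =
    |P|=2: 10 collections, coeffs (), (), (), (1), (1), (1), (1,1), (1,1), (1,2), (1,2)
    |P|=3: 1 collection, coeffs (1)


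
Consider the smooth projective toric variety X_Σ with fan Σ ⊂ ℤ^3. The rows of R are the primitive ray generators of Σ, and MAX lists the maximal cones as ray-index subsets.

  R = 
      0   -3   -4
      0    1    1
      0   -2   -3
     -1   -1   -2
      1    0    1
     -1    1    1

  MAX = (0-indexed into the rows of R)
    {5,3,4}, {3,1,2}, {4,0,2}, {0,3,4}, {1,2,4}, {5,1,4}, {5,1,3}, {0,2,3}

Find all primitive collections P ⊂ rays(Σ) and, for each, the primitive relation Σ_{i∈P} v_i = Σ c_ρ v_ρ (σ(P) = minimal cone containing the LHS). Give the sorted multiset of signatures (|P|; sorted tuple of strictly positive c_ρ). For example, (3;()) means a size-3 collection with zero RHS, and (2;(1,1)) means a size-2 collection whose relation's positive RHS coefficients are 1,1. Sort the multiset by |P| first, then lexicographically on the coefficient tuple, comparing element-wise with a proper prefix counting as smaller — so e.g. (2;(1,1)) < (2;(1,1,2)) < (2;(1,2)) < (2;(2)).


Δ(Σ) — 6 vertices, 5 min non-faces:

  P = {0,1}:  v_{0} + v_{1} = v_{2}  ⇒ sig = (2;(1))
  P = {2,5}:  v_{2} + v_{5} = v_{3}  ⇒ sig = (2;(1))
  P = {0,5}:  v_{0} + v_{5} = 2·v_{3} + v_{4}  ⇒ sig = (2;(1,2))
  P = {1,3,4}:  v_{1} + v_{3} + v_{4} = 0  ⇒ sig = (3;())
  P = {2,3,4}:  v_{2} + v_{3} + v_{4} = v_{0}  ⇒ sig = (3;(1))

Hence PRS(X_Σ) =
    (2;(1))
    (2;(1))
    (2;(1,2))
    (3;())
    (3;(1))


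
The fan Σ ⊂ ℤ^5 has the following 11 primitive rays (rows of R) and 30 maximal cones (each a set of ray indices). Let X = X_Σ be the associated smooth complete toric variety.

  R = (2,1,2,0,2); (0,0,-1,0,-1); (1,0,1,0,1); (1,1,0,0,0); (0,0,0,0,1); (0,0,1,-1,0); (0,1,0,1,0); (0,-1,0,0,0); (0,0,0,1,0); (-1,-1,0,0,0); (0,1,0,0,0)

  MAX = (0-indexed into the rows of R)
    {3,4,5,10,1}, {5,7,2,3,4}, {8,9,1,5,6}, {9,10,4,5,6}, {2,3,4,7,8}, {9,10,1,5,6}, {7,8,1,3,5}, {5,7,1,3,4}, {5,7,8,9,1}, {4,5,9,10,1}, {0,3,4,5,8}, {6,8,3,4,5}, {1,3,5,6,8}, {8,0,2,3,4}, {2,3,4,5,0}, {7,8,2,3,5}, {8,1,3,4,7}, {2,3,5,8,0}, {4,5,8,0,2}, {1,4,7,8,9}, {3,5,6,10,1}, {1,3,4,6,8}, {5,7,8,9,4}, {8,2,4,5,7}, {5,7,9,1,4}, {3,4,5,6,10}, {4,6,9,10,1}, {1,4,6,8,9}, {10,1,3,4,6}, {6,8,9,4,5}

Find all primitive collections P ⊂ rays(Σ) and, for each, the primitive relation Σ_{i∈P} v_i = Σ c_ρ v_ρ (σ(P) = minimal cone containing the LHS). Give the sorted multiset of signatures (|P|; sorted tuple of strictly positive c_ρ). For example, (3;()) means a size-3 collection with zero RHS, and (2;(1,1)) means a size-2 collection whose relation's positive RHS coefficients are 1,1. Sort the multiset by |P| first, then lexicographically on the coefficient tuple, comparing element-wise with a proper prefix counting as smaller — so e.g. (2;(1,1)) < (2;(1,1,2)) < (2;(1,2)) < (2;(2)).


|primitive collections| = 17. Relations:

  P = {3,9}:  v_{3} + v_{9} = 0  ⟹  sig = (2;())
  P = {7,10}:  v_{7} + v_{10} = 0  ⟹  sig = (2;())
  P = {6,7}:  v_{6} + v_{7} = v_{8}  ⟹  sig = (2;(1))
  P = {8,10}:  v_{8} + v_{10} = v_{6}  ⟹  sig = (2;(1))
  P = {0,1}:  v_{0} + v_{1} = v_{2} + v_{3}  ⟹  sig = (2;(1,1))
  P = {1,2}:  v_{1} + v_{2} = v_{3} + v_{7}  ⟹  sig = (2;(1,1))
  P = {0,9}:  v_{0} + v_{9} = v_{2} + v_{4} + v_{5} + v_{8}  ⟹  sig = (2;(1,1,1,1))
  P = {2,9}:  v_{2} + v_{9} = v_{4} + v_{5} + v_{7} + v_{8}  ⟹  sig = (2;(1,1,1,1))
  P = {2,10}:  v_{2} + v_{10} = v_{3} + v_{4} + v_{5} + v_{8}  ⟹  sig = (2;(1,1,1,1))
  P = {2,6}:  v_{2} + v_{6} = v_{3} + v_{4} + v_{5} + 2·v_{8}  ⟹  sig = (2;(1,1,1,2))
  P = {0,7}:  v_{0} + v_{7} = 2·v_{2}  ⟹  sig = (2;(2))
  P = {0,10}:  v_{0} + v_{10} = 2·v_{3} + 2·v_{4} + 2·v_{5} + 2·v_{8}  ⟹  sig = (2;(2,2,2,2))
  P = {0,6}:  v_{0} + v_{6} = 2·v_{3} + 2·v_{4} + 2·v_{5} + 3·v_{8}  ⟹  sig = (2;(2,2,2,3))
  P = {1,4,5,8}:  v_{1} + v_{4} + v_{5} + v_{8} = 0  ⟹  sig = (4;())
  P = {1,4,5,6}:  v_{1} + v_{4} + v_{5} + v_{6} = v_{10}  ⟹  sig = (4;(1))
  P = {2,3,4,5,8}:  v_{2} + v_{3} + v_{4} + v_{5} + v_{8} = v_{0}  ⟹  sig = (5;(1))
  P = {3,4,5,7,8}:  v_{3} + v_{4} + v_{5} + v_{7} + v_{8} = v_{2}  ⟹  sig = (5;(1))

Signatures (|P|; sorted positive RHS coefficients), sorted:
{ (2;()) ×2,  (2;(1)) ×2,  (2;(1,1)) ×2,  (2;(1,1,1,1)) ×3,  (2;(1,1,1,2)),  (2;(2)),  (2;(2,2,2,2)),  (2;(2,2,2,3)),  (4;()),  (4;(1)),  (5;(1)) ×2 }


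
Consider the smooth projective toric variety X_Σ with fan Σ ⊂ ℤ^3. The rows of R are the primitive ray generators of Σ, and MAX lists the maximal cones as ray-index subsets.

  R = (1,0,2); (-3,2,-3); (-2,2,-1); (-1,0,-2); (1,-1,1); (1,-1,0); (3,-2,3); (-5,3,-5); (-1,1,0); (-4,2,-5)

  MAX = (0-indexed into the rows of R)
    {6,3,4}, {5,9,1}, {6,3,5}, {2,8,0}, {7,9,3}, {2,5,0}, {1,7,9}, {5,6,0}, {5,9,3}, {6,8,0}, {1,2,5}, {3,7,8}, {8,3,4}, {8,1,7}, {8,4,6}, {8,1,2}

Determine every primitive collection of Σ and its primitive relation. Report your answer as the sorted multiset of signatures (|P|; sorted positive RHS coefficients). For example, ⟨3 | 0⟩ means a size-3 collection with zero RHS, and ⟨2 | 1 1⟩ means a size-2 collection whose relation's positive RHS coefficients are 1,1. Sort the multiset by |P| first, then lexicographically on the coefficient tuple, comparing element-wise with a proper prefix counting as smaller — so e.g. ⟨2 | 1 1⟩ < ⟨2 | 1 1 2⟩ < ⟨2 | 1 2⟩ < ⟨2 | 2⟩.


22 collections generate NE(X_Σ); each relation:

  P={0,3}:  v_{0} + v_{3} = 0  ⇒ sig = ⟨2 | 0⟩
  P={1,6}:  v_{1} + v_{6} = 0  ⇒ sig = ⟨2 | 0⟩
  P={5,8}:  v_{5} + v_{8} = 0  ⇒ sig = ⟨2 | 0⟩
  P={0,1}:  v_{0} + v_{1} = v_{2}  ⇒ sig = ⟨2 | 1⟩
  P={0,9}:  v_{0} + v_{9} = v_{1}  ⇒ sig = ⟨2 | 1⟩
  P={1,3}:  v_{1} + v_{3} = v_{9}  ⇒ sig = ⟨2 | 1⟩
  P={2,3}:  v_{2} + v_{3} = v_{1}  ⇒ sig = ⟨2 | 1⟩
  P={2,4}:  v_{2} + v_{4} = v_{8}  ⇒ sig = ⟨2 | 1⟩
  P={2,6}:  v_{2} + v_{6} = v_{0}  ⇒ sig = ⟨2 | 1⟩
  P={5,7}:  v_{5} + v_{7} = v_{9}  ⇒ sig = ⟨2 | 1⟩
  P={6,9}:  v_{6} + v_{9} = v_{3}  ⇒ sig = ⟨2 | 1⟩
  P={8,9}:  v_{8} + v_{9} = v_{7}  ⇒ sig = ⟨2 | 1⟩
  P={0,4}:  v_{0} + v_{4} = v_{6} + v_{8}  ⇒ sig = ⟨2 | 1 1⟩
  P={0,7}:  v_{0} + v_{7} = v_{1} + v_{8}  ⇒ sig = ⟨2 | 1 1⟩
  P={1,4}:  v_{1} + v_{4} = v_{3} + v_{8}  ⇒ sig = ⟨2 | 1 1⟩
  P={4,5}:  v_{4} + v_{5} = v_{3} + v_{6}  ⇒ sig = ⟨2 | 1 1⟩
  P={6,7}:  v_{6} + v_{7} = v_{3} + v_{8}  ⇒ sig = ⟨2 | 1 1⟩
  P={2,7}:  v_{2} + v_{7} = 2·v_{1} + v_{8}  ⇒ sig = ⟨2 | 1 2⟩
  P={4,9}:  v_{4} + v_{9} = 2·v_{3} + v_{8}  ⇒ sig = ⟨2 | 1 2⟩
  P={2,9}:  v_{2} + v_{9} = 2·v_{1}  ⇒ sig = ⟨2 | 2⟩
  P={4,7}:  v_{4} + v_{7} = 2·v_{3} + 2·v_{8}  ⇒ sig = ⟨2 | 2 2⟩
  P={3,6,8}:  v_{3} + v_{6} + v_{8} = v_{4}  ⇒ sig = ⟨3 | 1⟩

Signatures (|P|; sorted positive RHS coefficients), sorted:
{ ⟨2 | 0⟩ ×3,  ⟨2 | 1⟩ ×9,  ⟨2 | 1 1⟩ ×5,  ⟨2 | 1 2⟩ ×2,  ⟨2 | 2⟩,  ⟨2 | 2 2⟩,  ⟨3 | 1⟩ }


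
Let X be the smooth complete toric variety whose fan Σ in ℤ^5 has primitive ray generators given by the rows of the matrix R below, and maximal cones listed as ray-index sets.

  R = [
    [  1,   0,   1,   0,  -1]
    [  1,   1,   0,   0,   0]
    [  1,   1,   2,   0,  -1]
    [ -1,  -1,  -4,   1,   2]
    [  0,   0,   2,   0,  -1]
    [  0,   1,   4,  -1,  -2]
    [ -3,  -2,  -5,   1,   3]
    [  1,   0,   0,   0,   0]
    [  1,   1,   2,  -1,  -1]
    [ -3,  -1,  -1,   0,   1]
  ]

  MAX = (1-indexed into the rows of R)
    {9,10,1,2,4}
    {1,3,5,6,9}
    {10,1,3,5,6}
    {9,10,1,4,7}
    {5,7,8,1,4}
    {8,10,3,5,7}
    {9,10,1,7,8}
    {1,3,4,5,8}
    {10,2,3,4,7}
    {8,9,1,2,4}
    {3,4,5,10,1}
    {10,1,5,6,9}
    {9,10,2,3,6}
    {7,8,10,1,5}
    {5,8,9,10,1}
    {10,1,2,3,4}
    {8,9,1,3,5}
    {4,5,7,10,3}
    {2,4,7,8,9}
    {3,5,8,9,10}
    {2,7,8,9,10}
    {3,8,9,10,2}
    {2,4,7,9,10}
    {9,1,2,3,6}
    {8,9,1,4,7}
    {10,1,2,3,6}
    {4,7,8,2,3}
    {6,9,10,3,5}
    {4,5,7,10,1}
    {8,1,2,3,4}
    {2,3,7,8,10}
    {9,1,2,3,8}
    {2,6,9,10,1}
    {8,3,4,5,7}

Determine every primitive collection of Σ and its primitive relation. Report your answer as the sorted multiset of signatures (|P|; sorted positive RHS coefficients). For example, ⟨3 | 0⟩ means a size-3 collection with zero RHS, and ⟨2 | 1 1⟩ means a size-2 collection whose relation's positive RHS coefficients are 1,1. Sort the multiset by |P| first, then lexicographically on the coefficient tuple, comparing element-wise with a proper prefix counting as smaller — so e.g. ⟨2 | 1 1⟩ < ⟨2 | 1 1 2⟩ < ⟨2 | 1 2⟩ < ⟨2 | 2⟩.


Δ(Σ) — 10 vertices, 14 min non-faces:

  P = {2,5}:  v_{2} + v_{5} = v_{3}  ⟹  sig = ⟨2 | 1⟩
  P = {6,7}:  v_{6} + v_{7} = v_{10}  ⟹  sig = ⟨2 | 1⟩
  P = {6,8}:  v_{6} + v_{8} = v_{5} + v_{9}  ⟹  sig = ⟨2 | 1 1⟩
  P = {4,6}:  v_{4} + v_{6} = v_{1} + v_{2} + v_{10}  ⟹  sig = ⟨2 | 1 1 1⟩
  P = {4,5,9}:  v_{4} + v_{5} + v_{9} = 0  ⟹  sig = ⟨3 | 0⟩
  P = {1,2,7}:  v_{1} + v_{2} + v_{7} = v_{4}  ⟹  sig = ⟨3 | 1⟩
  P = {3,4,9}:  v_{3} + v_{4} + v_{9} = v_{2}  ⟹  sig = ⟨3 | 1⟩
  P = {4,8,10}:  v_{4} + v_{8} + v_{10} = v_{7}  ⟹  sig = ⟨3 | 1⟩
  P = {1,3,7}:  v_{1} + v_{3} + v_{7} = v_{4} + v_{5}  ⟹  sig = ⟨3 | 1 1⟩
  P = {5,7,9}:  v_{5} + v_{7} + v_{9} = v_{8} + v_{10}  ⟹  sig = ⟨3 | 1 1⟩
  P = {3,7,9}:  v_{3} + v_{7} + v_{9} = v_{2} + v_{8} + v_{10}  ⟹  sig = ⟨3 | 1 1 1⟩
  P = {1,2,8,10}:  v_{1} + v_{2} + v_{8} + v_{10} = 0  ⟹  sig = ⟨4 | 0⟩
  P = {1,3,8,10}:  v_{1} + v_{3} + v_{8} + v_{10} = v_{5}  ⟹  sig = ⟨4 | 1⟩
  P = {1,3,9,10}:  v_{1} + v_{3} + v_{9} + v_{10} = v_{6}  ⟹  sig = ⟨4 | 1⟩

Sorted signature multiset PRS(X):
    |P|=2: 4 collections, coeffs (1), (1), (1,1), (1,1,1)
    |P|=3: 7 collections, coeffs (), (1), (1), (1), (1,1), (1,1), (1,1,1)
    |P|=4: 3 collections, coeffs (), (1), (1)


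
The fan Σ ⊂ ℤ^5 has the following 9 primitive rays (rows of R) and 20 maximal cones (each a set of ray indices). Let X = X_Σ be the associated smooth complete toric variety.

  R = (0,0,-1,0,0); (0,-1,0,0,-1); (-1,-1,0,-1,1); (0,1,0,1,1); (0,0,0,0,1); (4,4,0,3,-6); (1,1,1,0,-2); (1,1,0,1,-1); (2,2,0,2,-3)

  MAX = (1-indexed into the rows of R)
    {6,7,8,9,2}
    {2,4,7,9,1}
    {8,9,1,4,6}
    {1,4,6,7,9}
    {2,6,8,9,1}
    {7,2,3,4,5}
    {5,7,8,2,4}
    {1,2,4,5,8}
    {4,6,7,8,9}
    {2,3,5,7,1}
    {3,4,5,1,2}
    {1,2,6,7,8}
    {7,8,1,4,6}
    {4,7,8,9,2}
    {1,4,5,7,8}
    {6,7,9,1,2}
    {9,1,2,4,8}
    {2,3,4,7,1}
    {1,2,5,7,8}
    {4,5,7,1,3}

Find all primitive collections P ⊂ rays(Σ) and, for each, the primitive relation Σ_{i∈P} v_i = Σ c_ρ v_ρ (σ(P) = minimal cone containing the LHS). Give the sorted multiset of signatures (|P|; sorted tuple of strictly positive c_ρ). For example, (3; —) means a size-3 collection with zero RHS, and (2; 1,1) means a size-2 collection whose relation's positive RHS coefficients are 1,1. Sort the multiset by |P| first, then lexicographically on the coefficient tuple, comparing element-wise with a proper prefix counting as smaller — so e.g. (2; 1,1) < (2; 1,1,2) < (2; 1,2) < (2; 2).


9 collections generate NE(X_Σ); each relation:

  • {3,8}:  v_{3} + v_{8} = 0 ; sig = (2; —)
  • {3,6}:  v_{3} + v_{6} = v_{1} + v_{7} + v_{9} ; sig = (2; 1,1,1)
  • {3,9}:  v_{3} + v_{9} = v_{1} + v_{2} + v_{4} + v_{7} ; sig = (2; 1,1,1,1)
  • {5,6}:  v_{5} + v_{6} = v_{1} + v_{7} + 3·v_{8} ; sig = (2; 1,1,3)
  • {5,9}:  v_{5} + v_{9} = 2·v_{8} ; sig = (2; 2)
  • {2,4,6}:  v_{2} + v_{4} + v_{6} = 2·v_{9} ; sig = (3; 2)
  • {1,7,8,9}:  v_{1} + v_{7} + v_{8} + v_{9} = v_{6} ; sig = (4; 1)
  • {1,2,4,5,7}:  v_{1} + v_{2} + v_{4} + v_{5} + v_{7} = v_{8} ; sig = (5; 1)
  • {1,2,4,7,8}:  v_{1} + v_{2} + v_{4} + v_{7} + v_{8} = v_{9} ; sig = (5; 1)

Signatures (|P|; sorted positive RHS coefficients), sorted:
    (2; —)
    (2; 1,1,1)
    (2; 1,1,1,1)
    (2; 1,1,3)
    (2; 2)
    (3; 2)
    (4; 1)
    (5; 1)
    (5; 1)


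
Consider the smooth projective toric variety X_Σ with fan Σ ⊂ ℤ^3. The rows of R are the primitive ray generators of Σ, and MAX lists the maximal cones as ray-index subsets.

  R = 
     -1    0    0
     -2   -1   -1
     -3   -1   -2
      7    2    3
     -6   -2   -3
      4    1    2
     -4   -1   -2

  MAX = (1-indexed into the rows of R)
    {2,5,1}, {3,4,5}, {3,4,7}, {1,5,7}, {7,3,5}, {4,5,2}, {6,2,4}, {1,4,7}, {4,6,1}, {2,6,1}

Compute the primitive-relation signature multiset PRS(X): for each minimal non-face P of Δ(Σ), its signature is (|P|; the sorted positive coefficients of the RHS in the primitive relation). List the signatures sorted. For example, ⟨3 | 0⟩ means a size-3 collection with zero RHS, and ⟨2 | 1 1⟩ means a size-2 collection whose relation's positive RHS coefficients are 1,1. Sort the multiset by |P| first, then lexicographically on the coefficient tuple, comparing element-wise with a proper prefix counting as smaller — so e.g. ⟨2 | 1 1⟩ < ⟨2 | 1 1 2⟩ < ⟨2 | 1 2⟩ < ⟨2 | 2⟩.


|primitive collections| = 9. Relations:

  • {6,7}:  v_{6} + v_{7} = 0  →  sig = ⟨2 | 0⟩
  • {1,3}:  v_{1} + v_{3} = v_{7}  →  sig = ⟨2 | 1⟩
  • {2,7}:  v_{2} + v_{7} = v_{5}  →  sig = ⟨2 | 1⟩
  • {5,6}:  v_{5} + v_{6} = v_{2}  →  sig = ⟨2 | 1⟩
  • {3,6}:  v_{3} + v_{6} = v_{4} + v_{5}  →  sig = ⟨2 | 1 1⟩
  • {2,3}:  v_{2} + v_{3} = v_{4} + 2·v_{5}  →  sig = ⟨2 | 1 2⟩
  • {1,4,5}:  v_{1} + v_{4} + v_{5} = 0  →  sig = ⟨3 | 0⟩
  • {1,2,4}:  v_{1} + v_{2} + v_{4} = v_{6}  →  sig = ⟨3 | 1⟩
  • {4,5,7}:  v_{4} + v_{5} + v_{7} = v_{3}  →  sig = ⟨3 | 1⟩

Sorted signature multiset PRS(X):
[⟨2 | 0⟩, ⟨2 | 1⟩, ⟨2 | 1⟩, ⟨2 | 1⟩, ⟨2 | 1 1⟩, ⟨2 | 1 2⟩, ⟨3 | 0⟩, ⟨3 | 1⟩, ⟨3 | 1⟩]


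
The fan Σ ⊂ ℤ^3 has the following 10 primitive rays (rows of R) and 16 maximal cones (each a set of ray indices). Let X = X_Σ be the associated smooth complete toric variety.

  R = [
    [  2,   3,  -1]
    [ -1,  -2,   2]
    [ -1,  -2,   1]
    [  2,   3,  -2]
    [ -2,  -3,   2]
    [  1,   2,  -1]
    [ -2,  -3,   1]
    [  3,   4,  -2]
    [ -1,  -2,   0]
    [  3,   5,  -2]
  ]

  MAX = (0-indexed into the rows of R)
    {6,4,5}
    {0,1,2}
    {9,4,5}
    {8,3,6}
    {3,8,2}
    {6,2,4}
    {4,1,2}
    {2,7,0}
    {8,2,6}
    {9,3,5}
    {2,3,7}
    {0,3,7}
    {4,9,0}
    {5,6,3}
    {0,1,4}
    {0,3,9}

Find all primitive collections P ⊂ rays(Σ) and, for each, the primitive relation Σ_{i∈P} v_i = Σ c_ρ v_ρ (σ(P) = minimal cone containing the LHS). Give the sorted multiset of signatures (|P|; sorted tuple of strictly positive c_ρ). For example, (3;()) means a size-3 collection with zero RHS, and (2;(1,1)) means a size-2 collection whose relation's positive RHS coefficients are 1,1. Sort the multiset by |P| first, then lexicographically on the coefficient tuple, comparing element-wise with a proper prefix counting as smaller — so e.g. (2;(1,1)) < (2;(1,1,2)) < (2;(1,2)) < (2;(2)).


Δ(Σ) — 10 vertices, 24 min non-faces:

  P = {0,6}:  v_{0} + v_{6} = 0  ⇒ sig = (2;())
  P = {2,5}:  v_{2} + v_{5} = 0  ⇒ sig = (2;())
  P = {3,4}:  v_{3} + v_{4} = 0  ⇒ sig = (2;())
  P = {0,5}:  v_{0} + v_{5} = v_{9}  ⇒ sig = (2;(1))
  P = {2,9}:  v_{2} + v_{9} = v_{0}  ⇒ sig = (2;(1))
  P = {6,9}:  v_{6} + v_{9} = v_{5}  ⇒ sig = (2;(1))
  P = {8,9}:  v_{8} + v_{9} = v_{3}  ⇒ sig = (2;(1))
  P = {0,8}:  v_{0} + v_{8} = v_{2} + v_{3}  ⇒ sig = (2;(1,1))
  P = {1,3}:  v_{1} + v_{3} = v_{0} + v_{2}  ⇒ sig = (2;(1,1))
  P = {1,5}:  v_{1} + v_{5} = v_{0} + v_{4}  ⇒ sig = (2;(1,1))
  P = {1,6}:  v_{1} + v_{6} = v_{2} + v_{4}  ⇒ sig = (2;(1,1))
  P = {4,7}:  v_{4} + v_{7} = v_{0} + v_{2}  ⇒ sig = (2;(1,1))
  P = {4,8}:  v_{4} + v_{8} = v_{2} + v_{6}  ⇒ sig = (2;(1,1))
  P = {5,7}:  v_{5} + v_{7} = v_{0} + v_{3}  ⇒ sig = (2;(1,1))
  P = {5,8}:  v_{5} + v_{8} = v_{3} + v_{6}  ⇒ sig = (2;(1,1))
  P = {6,7}:  v_{6} + v_{7} = v_{2} + v_{3}  ⇒ sig = (2;(1,1))
  P = {1,9}:  v_{1} + v_{9} = 2·v_{0} + v_{4}  ⇒ sig = (2;(1,2))
  P = {7,9}:  v_{7} + v_{9} = 2·v_{0} + v_{3}  ⇒ sig = (2;(1,2))
  P = {1,8}:  v_{1} + v_{8} = 2·v_{2}  ⇒ sig = (2;(2))
  P = {1,7}:  v_{1} + v_{7} = 2·v_{0} + 2·v_{2}  ⇒ sig = (2;(2,2))
  P = {7,8}:  v_{7} + v_{8} = 2·v_{2} + 2·v_{3}  ⇒ sig = (2;(2,2))
  P = {0,2,3}:  v_{0} + v_{2} + v_{3} = v_{7}  ⇒ sig = (3;(1))
  P = {0,2,4}:  v_{0} + v_{2} + v_{4} = v_{1}  ⇒ sig = (3;(1))
  P = {2,3,6}:  v_{2} + v_{3} + v_{6} = v_{8}  ⇒ sig = (3;(1))

Signatures (|P|; sorted positive RHS coefficients), sorted:
    |P|=2: 21 collections, coeffs (), (), (), (1), (1), (1), (1), (1,1), (1,1), (1,1), (1,1), (1,1), (1,1), (1,1), (1,1), (1,1), (1,2), (1,2), (2), (2,2), (2,2)
    |P|=3: 3 collections, coeffs (1), (1), (1)


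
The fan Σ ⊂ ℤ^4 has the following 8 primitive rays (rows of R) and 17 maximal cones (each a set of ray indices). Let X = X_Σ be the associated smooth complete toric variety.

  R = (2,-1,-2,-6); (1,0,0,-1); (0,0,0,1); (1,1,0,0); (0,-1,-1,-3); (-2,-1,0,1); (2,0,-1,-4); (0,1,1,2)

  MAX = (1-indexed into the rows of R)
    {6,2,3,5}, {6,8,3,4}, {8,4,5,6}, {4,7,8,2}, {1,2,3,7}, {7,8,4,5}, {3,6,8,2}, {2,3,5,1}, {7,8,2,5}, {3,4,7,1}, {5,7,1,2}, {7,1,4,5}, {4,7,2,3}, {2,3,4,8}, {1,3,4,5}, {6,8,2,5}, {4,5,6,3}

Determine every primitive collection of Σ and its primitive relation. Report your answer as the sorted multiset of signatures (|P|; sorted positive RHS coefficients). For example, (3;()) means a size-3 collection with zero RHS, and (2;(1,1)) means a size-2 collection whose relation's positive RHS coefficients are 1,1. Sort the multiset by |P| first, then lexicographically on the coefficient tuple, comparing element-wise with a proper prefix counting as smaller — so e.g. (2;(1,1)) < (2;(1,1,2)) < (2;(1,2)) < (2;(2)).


9 collections generate NE(X_Σ); each relation:

  {1,8}:  v_{1} + v_{8} = v_{7} — sig = (2;(1))
  {6,7}:  v_{6} + v_{7} = v_{5} — sig = (2;(1))
  {1,6}:  v_{1} + v_{6} = v_{3} + 2·v_{5} — sig = (2;(1,2))
  {2,4,6}:  v_{2} + v_{4} + v_{6} = 0 — sig = (3;())
  {3,5,8}:  v_{3} + v_{5} + v_{8} = 0 — sig = (3;())
  {2,4,5}:  v_{2} + v_{4} + v_{5} = v_{7} — sig = (3;(1))
  {3,5,7}:  v_{3} + v_{5} + v_{7} = v_{1} — sig = (3;(1))
  {3,7,8}:  v_{3} + v_{7} + v_{8} = v_{2} + v_{4} — sig = (3;(1,1))
  {1,2,4}:  v_{1} + v_{2} + v_{4} = v_{3} + 2·v_{7} — sig = (3;(1,2))

Signatures (|P|; sorted positive RHS coefficients), sorted:
{ (2;(1)) ×2,  (2;(1,2)),  (3;()) ×2,  (3;(1)) ×2,  (3;(1,1)),  (3;(1,2)) }


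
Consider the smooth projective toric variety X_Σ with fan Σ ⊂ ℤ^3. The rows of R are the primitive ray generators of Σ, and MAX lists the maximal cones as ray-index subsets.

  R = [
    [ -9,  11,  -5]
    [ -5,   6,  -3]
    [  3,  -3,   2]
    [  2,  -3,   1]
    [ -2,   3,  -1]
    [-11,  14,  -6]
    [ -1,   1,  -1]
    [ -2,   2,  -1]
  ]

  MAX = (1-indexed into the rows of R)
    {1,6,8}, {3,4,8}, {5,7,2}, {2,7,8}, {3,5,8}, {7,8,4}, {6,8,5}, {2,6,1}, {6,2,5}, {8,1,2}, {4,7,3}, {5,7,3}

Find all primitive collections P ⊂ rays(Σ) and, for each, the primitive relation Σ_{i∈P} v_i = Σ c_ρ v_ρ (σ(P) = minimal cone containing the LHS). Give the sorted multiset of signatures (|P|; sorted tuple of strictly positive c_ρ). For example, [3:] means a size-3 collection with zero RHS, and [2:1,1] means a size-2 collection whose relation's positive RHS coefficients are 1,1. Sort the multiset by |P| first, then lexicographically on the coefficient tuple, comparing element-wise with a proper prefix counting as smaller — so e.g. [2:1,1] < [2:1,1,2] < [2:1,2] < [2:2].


14 minimal non-faces of Δ(Σ) (on 8 rays):

  P={4,5}:  v_{4} + v_{5} = 0 — sig = [2:]
  P={1,5}:  v_{1} + v_{5} = v_{6} — sig = [2:1]
  P={2,3}:  v_{2} + v_{3} = v_{5} — sig = [2:1]
  P={4,6}:  v_{4} + v_{6} = v_{1} — sig = [2:1]
  P={1,4}:  v_{1} + v_{4} = v_{2} + v_{8} — sig = [2:1,1]
  P={2,4}:  v_{2} + v_{4} = v_{7} + v_{8} — sig = [2:1,1]
  P={1,3}:  v_{1} + v_{3} = 2·v_{5} + v_{8} — sig = [2:1,2]
  P={6,7}:  v_{6} + v_{7} = 2·v_{2} + v_{5} — sig = [2:1,2]
  P={3,6}:  v_{3} + v_{6} = 3·v_{5} + v_{8} — sig = [2:1,3]
  P={1,7}:  v_{1} + v_{7} = 2·v_{2} — sig = [2:2]
  P={3,7,8}:  v_{3} + v_{7} + v_{8} = 0 — sig = [3:]
  P={2,5,8}:  v_{2} + v_{5} + v_{8} = v_{1} — sig = [3:1]
  P={5,7,8}:  v_{5} + v_{7} + v_{8} = v_{2} — sig = [3:1]
  P={2,6,8}:  v_{2} + v_{6} + v_{8} = 2·v_{1} — sig = [3:2]

Hence PRS(X_Σ) =
[[2:], [2:1], [2:1], [2:1], [2:1,1], [2:1,1], [2:1,2], [2:1,2], [2:1,3], [2:2], [3:], [3:1], [3:1], [3:2]]


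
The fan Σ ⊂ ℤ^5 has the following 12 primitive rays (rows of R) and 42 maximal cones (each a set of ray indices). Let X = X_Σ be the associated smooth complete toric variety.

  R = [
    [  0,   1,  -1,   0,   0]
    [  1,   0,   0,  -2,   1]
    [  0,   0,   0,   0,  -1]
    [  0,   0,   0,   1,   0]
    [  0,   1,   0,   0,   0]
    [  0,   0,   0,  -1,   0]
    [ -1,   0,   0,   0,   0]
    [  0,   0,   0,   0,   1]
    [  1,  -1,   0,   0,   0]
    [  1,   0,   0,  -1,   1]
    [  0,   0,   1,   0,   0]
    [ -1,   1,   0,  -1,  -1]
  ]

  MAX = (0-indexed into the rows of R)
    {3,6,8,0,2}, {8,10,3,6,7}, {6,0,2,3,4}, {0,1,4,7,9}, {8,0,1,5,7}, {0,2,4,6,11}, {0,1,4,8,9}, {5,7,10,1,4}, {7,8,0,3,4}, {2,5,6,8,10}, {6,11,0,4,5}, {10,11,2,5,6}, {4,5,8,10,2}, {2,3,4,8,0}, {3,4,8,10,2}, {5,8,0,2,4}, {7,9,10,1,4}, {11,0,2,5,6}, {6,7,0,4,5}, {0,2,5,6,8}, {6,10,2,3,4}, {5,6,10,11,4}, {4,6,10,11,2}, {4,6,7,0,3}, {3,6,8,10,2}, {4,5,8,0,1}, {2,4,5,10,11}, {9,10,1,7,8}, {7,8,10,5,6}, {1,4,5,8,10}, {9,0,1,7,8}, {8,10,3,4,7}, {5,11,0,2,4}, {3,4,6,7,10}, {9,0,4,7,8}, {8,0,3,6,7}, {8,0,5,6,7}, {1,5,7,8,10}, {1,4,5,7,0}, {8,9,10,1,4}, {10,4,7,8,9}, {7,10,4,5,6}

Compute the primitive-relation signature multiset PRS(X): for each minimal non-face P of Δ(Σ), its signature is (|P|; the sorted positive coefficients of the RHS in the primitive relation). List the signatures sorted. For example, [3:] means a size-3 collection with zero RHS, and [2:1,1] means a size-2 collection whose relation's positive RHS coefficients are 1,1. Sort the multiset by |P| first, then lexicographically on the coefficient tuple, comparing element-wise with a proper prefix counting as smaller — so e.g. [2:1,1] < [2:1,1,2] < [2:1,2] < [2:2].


19 minimal non-faces of Δ(Σ) (on 12 rays):

  • {2,7}:  v_{2} + v_{7} = 0  ⟹  sig = [2:]
  • {3,5}:  v_{3} + v_{5} = 0  ⟹  sig = [2:]
  • {0,10}:  v_{0} + v_{10} = v_{4}  ⟹  sig = [2:1]
  • {1,3}:  v_{1} + v_{3} = v_{9}  ⟹  sig = [2:1]
  • {5,9}:  v_{5} + v_{9} = v_{1}  ⟹  sig = [2:1]
  • {6,9}:  v_{6} + v_{9} = v_{5} + v_{7}  ⟹  sig = [2:1,1]
  • {8,11}:  v_{8} + v_{11} = v_{2} + v_{5}  ⟹  sig = [2:1,1]
  • {2,9}:  v_{2} + v_{9} = v_{4} + v_{5} + v_{8}  ⟹  sig = [2:1,1,1]
  • {3,9}:  v_{3} + v_{9} = v_{4} + v_{7} + v_{8}  ⟹  sig = [2:1,1,1]
  • {3,11}:  v_{3} + v_{11} = v_{2} + v_{4} + v_{6}  ⟹  sig = [2:1,1,1]
  • {7,11}:  v_{7} + v_{11} = v_{4} + v_{5} + v_{6}  ⟹  sig = [2:1,1,1]
  • {1,2}:  v_{1} + v_{2} = v_{4} + 2·v_{5} + v_{8}  ⟹  sig = [2:1,1,2]
  • {1,6}:  v_{1} + v_{6} = 2·v_{5} + v_{7}  ⟹  sig = [2:1,2]
  • {9,11}:  v_{9} + v_{11} = v_{4} + 2·v_{5}  ⟹  sig = [2:1,2]
  • {1,11}:  v_{1} + v_{11} = v_{4} + 3·v_{5}  ⟹  sig = [2:1,3]
  • {4,6,8}:  v_{4} + v_{6} + v_{8} = 0  ⟹  sig = [3:]
  • {2,4,5,6}:  v_{2} + v_{4} + v_{5} + v_{6} = v_{11}  ⟹  sig = [4:1]
  • {4,5,7,8}:  v_{4} + v_{5} + v_{7} + v_{8} = v_{9}  ⟹  sig = [4:1]
  • {1,4,7,8}:  v_{1} + v_{4} + v_{7} + v_{8} = 2·v_{9}  ⟹  sig = [4:2]

so the primitive-relation signature multiset is
    |P|=2: 15 collections, coeffs (), (), (1), (1), (1), (1,1), (1,1), (1,1,1), (1,1,1), (1,1,1), (1,1,1), (1,1,2), (1,2), (1,2), (1,3)
    |P|=3: 1 collection, coeffs ()
    |P|=4: 3 collections, coeffs (1), (1), (2)
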